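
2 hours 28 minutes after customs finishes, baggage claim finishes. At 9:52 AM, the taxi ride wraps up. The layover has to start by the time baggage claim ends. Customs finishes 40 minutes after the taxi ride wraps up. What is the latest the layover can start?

1:00 PM

Customs ends at 9:52 AM + 40 min = 10:32 AM.
Baggage claim ends at 10:32 AM + 148 min = 1:00 PM.
The layover is bounded by baggage claim, so the latest it can start is 1:00 PM.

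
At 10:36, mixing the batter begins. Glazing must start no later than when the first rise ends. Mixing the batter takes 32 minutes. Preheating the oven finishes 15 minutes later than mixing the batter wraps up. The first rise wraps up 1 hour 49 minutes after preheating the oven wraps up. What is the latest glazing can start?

13:12

Mixing the batter ends at 10:36 + 32 min = 11:08.
Preheating the oven ends at 11:08 + 15 min = 11:23.
The first rise ends at 11:23 + 109 min = 13:12.
Glazing is bounded by the first rise, so the latest it can start is 13:12.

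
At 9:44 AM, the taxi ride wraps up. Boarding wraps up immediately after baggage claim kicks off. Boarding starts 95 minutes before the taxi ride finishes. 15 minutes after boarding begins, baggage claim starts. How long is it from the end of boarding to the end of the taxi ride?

80 minutes

Boarding starts at 9:44 AM − 95 min = 8:09 AM.
Baggage claim starts at 8:09 AM + 15 min = 8:24 AM.
So boarding ends at 8:24 AM.
From 8:24 AM to 9:44 AM is 80 minutes.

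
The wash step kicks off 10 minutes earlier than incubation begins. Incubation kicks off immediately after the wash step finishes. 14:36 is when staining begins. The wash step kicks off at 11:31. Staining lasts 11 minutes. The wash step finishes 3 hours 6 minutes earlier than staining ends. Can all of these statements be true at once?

Staining ends at 14:36 + 11 min = 14:47.
The wash step ends at 14:47 − 186 min = 11:41.
So incubation starts at 11:41.
The wash step starts at 11:41 − 10 min = 11:31.
That matches the stated 11:31, so the schedule is consistent.

Yes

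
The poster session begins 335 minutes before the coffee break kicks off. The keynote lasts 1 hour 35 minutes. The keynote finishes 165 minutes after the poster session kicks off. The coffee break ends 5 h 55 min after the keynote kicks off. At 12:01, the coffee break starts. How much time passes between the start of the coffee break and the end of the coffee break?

90 minutes

The poster session starts at 12:01 − 335 min = 06:26.
The keynote ends at 06:26 + 165 min = 09:11.
The keynote starts at 09:11 − 95 min = 07:36.
The coffee break ends at 07:36 + 355 min = 13:31.
From 12:01 to 13:31 is 90 minutes.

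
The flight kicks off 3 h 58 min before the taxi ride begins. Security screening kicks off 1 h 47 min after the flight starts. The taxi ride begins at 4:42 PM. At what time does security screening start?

The flight starts at 4:42 PM − 238 min = 12:44 PM.
Security screening starts at 12:44 PM + 107 min = 2:31 PM.

2:31 PM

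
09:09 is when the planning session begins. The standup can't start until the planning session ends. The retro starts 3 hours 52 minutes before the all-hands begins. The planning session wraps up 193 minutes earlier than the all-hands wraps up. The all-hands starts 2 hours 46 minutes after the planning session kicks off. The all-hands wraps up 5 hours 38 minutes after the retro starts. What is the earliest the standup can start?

The all-hands starts at 09:09 + 166 min = 11:55.
The retro starts at 11:55 − 232 min = 08:03.
The all-hands ends at 08:03 + 338 min = 13:41.
The planning session ends at 13:41 − 193 min = 10:28.
The standup is bounded by the planning session, so the earliest it can start is 10:28.

10:28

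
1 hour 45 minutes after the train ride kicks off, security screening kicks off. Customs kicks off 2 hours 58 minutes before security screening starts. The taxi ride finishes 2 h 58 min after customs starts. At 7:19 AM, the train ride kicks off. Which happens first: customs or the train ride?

Security screening starts at 7:19 AM + 105 min = 9:04 AM.
Customs starts at 9:04 AM − 178 min = 6:06 AM.
Customs starts at 6:06 AM and the train ride starts at 7:19 AM, so customs is first.

customs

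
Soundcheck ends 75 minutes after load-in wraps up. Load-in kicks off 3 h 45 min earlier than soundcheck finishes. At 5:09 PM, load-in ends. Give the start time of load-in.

2:39 PM

Soundcheck ends at 5:09 PM + 75 min = 6:24 PM.
Load-in starts at 6:24 PM − 225 min = 2:39 PM.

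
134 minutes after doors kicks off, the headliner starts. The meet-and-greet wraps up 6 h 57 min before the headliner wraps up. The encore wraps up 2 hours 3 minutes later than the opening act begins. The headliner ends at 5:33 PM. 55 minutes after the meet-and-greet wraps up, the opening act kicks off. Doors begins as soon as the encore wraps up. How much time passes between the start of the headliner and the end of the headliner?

The meet-and-greet ends at 5:33 PM − 417 min = 10:36 AM.
The opening act starts at 10:36 AM + 55 min = 11:31 AM.
The encore ends at 11:31 AM + 123 min = 1:34 PM.
So doors starts at 1:34 PM.
The headliner starts at 1:34 PM + 134 min = 3:48 PM.
From 3:48 PM to 5:33 PM is 1 hour 45 minutes.

1 hour 45 minutes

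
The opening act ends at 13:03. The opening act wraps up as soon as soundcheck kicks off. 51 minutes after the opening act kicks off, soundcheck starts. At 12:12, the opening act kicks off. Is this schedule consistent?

Soundcheck starts at 12:12 + 51 min = 13:03.
So the opening act ends at 13:03.
That matches the stated 13:03, so the schedule is consistent.

Yes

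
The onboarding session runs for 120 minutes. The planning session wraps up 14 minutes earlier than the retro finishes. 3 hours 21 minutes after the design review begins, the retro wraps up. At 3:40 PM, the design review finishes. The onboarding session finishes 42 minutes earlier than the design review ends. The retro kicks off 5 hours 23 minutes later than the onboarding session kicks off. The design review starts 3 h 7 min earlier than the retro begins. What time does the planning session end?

6:21 PM

The onboarding session ends at 3:40 PM − 42 min = 2:58 PM.
The onboarding session starts at 2:58 PM − 120 min = 12:58 PM.
The retro starts at 12:58 PM + 323 min = 6:21 PM.
The design review starts at 6:21 PM − 187 min = 3:14 PM.
The retro ends at 3:14 PM + 201 min = 6:35 PM.
The planning session ends at 6:35 PM − 14 min = 6:21 PM.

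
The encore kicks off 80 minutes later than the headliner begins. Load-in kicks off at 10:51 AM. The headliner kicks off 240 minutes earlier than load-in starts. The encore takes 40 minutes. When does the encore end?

8:51 AM

The headliner starts at 10:51 AM − 240 min = 6:51 AM.
The encore starts at 6:51 AM + 80 min = 8:11 AM.
The encore ends at 8:11 AM + 40 min = 8:51 AM.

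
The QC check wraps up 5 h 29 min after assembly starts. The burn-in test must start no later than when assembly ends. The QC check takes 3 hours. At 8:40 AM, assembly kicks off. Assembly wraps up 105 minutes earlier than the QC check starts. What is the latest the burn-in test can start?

9:24 AM

The QC check ends at 8:40 AM + 329 min = 2:09 PM.
The QC check starts at 2:09 PM − 180 min = 11:09 AM.
Assembly ends at 11:09 AM − 105 min = 9:24 AM.
The burn-in test is bounded by assembly, so the latest it can start is 9:24 AM.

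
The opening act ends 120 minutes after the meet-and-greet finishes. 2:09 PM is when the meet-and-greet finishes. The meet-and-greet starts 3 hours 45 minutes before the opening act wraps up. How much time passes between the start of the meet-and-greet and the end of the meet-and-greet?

1 h 45 min

The opening act ends at 2:09 PM + 120 min = 4:09 PM.
The meet-and-greet starts at 4:09 PM − 225 min = 12:24 PM.
From 12:24 PM to 2:09 PM is 1 h 45 min.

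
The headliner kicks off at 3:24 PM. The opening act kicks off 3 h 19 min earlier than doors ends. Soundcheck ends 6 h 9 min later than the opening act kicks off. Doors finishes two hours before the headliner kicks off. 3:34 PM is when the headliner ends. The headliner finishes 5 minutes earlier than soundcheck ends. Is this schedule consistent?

Doors ends at 3:24 PM − 120 min = 1:24 PM.
The opening act starts at 1:24 PM − 199 min = 10:05 AM.
Soundcheck ends at 10:05 AM + 369 min = 4:14 PM.
The headliner ends at 4:14 PM − 5 min = 4:09 PM.
But the headliner is also said to end at 3:34 PM — a 35-minute conflict.

No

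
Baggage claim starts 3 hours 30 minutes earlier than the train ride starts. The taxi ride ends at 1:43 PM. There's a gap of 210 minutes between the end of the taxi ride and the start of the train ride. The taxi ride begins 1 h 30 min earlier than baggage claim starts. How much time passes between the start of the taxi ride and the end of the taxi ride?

90 minutes

The train ride starts at 1:43 PM + 210 min = 5:13 PM.
Baggage claim starts at 5:13 PM − 210 min = 1:43 PM.
The taxi ride starts at 1:43 PM − 90 min = 12:13 PM.
From 12:13 PM to 1:43 PM is 90 minutes.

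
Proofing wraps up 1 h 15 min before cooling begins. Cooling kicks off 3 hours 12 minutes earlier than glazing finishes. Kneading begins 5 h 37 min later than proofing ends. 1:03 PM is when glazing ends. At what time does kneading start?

Cooling starts at 1:03 PM − 192 min = 9:51 AM.
Proofing ends at 9:51 AM − 75 min = 8:36 AM.
Kneading starts at 8:36 AM + 337 min = 2:13 PM.

2:13 PM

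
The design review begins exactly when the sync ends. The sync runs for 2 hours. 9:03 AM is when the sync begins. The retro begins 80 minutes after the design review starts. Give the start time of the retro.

12:23 PM

The sync ends at 9:03 AM + 120 min = 11:03 AM.
So the design review starts at 11:03 AM.
The retro starts at 11:03 AM + 80 min = 12:23 PM.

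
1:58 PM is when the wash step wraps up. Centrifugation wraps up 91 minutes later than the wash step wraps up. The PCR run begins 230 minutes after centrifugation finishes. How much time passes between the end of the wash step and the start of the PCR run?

Centrifugation ends at 1:58 PM + 91 min = 3:29 PM.
The PCR run starts at 3:29 PM + 230 min = 7:19 PM.
From 1:58 PM to 7:19 PM is 321 minutes.

321 minutes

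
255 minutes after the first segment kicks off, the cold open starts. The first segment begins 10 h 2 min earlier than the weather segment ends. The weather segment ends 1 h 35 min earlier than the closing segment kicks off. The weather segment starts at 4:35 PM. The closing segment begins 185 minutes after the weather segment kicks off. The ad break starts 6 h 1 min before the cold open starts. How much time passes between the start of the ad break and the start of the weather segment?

618 minutes

The closing segment starts at 4:35 PM + 185 min = 7:40 PM.
The weather segment ends at 7:40 PM − 95 min = 6:05 PM.
The first segment starts at 6:05 PM − 602 min = 8:03 AM.
The cold open starts at 8:03 AM + 255 min = 12:18 PM.
The ad break starts at 12:18 PM − 361 min = 6:17 AM.
From 6:17 AM to 4:35 PM is 618 minutes.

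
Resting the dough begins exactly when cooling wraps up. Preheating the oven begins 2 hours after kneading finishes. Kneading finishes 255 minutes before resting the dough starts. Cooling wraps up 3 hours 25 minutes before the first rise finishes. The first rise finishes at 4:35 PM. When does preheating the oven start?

10:55 AM

Cooling ends at 4:35 PM − 205 min = 1:10 PM.
So resting the dough starts at 1:10 PM.
Kneading ends at 1:10 PM − 255 min = 8:55 AM.
Preheating the oven starts at 8:55 AM + 120 min = 10:55 AM.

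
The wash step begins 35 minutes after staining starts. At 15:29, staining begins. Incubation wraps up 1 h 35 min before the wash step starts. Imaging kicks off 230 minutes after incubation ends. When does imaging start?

The wash step starts at 15:29 + 35 min = 16:04.
Incubation ends at 16:04 − 95 min = 14:29.
Imaging starts at 14:29 + 230 min = 18:19.

18:19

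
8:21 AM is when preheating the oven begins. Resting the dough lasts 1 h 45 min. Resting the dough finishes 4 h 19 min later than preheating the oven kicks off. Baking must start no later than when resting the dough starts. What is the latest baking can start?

10:55 AM

Resting the dough ends at 8:21 AM + 259 min = 12:40 PM.
Resting the dough starts at 12:40 PM − 105 min = 10:55 AM.
Baking is bounded by resting the dough, so the latest it can start is 10:55 AM.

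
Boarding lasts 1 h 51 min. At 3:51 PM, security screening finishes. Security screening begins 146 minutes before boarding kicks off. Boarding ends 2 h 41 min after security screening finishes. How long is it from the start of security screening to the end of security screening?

96 minutes

Boarding ends at 3:51 PM + 161 min = 6:32 PM.
Boarding starts at 6:32 PM − 111 min = 4:41 PM.
Security screening starts at 4:41 PM − 146 min = 2:15 PM.
From 2:15 PM to 3:51 PM is 96 minutes.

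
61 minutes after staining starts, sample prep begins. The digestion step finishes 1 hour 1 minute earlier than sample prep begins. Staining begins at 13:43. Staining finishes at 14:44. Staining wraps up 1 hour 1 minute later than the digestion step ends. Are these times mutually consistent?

Yes

Sample prep starts at 13:43 + 61 min = 14:44.
The digestion step ends at 14:44 − 61 min = 13:43.
Staining ends at 13:43 + 61 min = 14:44.
That matches the stated 14:44, so the schedule is consistent.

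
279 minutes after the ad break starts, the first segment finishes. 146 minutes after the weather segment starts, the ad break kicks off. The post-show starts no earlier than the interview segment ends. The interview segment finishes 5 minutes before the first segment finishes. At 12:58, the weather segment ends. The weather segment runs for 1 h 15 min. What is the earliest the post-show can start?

The weather segment starts at 12:58 − 75 min = 11:43.
The ad break starts at 11:43 + 146 min = 14:09.
The first segment ends at 14:09 + 279 min = 18:48.
The interview segment ends at 18:48 − 5 min = 18:43.
The post-show is bounded by the interview segment, so the earliest it can start is 18:43.

18:43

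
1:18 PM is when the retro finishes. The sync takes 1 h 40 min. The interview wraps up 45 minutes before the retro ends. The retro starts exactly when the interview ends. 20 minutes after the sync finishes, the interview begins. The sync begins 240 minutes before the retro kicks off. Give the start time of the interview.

The interview ends at 1:18 PM − 45 min = 12:33 PM.
So the retro starts at 12:33 PM.
The sync starts at 12:33 PM − 240 min = 8:33 AM.
The sync ends at 8:33 AM + 100 min = 10:13 AM.
The interview starts at 10:13 AM + 20 min = 10:33 AM.

10:33 AM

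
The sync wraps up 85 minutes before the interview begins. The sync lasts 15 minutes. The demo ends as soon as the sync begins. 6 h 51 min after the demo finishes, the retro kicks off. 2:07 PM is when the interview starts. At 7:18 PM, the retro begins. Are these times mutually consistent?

Yes

The sync ends at 2:07 PM − 85 min = 12:42 PM.
The sync starts at 12:42 PM − 15 min = 12:27 PM.
So the demo ends at 12:27 PM.
The retro starts at 12:27 PM + 411 min = 7:18 PM.
That matches the stated 7:18 PM, so the schedule is consistent.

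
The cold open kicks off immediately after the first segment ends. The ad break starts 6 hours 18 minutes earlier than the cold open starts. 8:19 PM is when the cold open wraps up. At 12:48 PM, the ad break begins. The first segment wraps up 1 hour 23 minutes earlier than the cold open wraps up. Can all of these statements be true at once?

The first segment ends at 8:19 PM − 83 min = 6:56 PM.
So the cold open starts at 6:56 PM.
The ad break starts at 6:56 PM − 378 min = 12:38 PM.
But the ad break is also said to start at 12:48 PM — a 10-minute conflict.

No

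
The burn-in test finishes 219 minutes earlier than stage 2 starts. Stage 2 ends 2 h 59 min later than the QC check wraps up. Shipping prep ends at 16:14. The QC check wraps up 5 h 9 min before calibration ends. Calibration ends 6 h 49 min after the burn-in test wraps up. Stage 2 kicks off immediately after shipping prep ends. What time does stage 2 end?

17:14

Stage 2 starts at 16:14.
The burn-in test ends at 16:14 − 219 min = 12:35.
Calibration ends at 12:35 + 409 min = 19:24.
The QC check ends at 19:24 − 309 min = 14:15.
Stage 2 ends at 14:15 + 179 min = 17:14.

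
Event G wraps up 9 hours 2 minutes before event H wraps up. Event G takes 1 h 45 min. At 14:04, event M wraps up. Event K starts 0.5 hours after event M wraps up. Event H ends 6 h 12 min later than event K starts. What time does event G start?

Event K starts at 14:04 + 30 min = 14:34.
Event H ends at 14:34 + 372 min = 20:46.
Event G ends at 20:46 − 542 min = 11:44.
Event G starts at 11:44 − 105 min = 09:59.

09:59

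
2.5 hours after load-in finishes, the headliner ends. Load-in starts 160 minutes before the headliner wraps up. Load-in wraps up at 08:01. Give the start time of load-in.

07:51

The headliner ends at 08:01 + 150 min = 10:31.
Load-in starts at 10:31 − 160 min = 07:51.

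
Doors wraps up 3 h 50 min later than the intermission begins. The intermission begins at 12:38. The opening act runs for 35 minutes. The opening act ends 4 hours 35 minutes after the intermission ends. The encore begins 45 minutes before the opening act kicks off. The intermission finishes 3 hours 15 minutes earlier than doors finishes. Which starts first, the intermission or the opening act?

Doors ends at 12:38 + 230 min = 16:28.
The intermission ends at 16:28 − 195 min = 13:13.
The opening act ends at 13:13 + 275 min = 17:48.
The opening act starts at 17:48 − 35 min = 17:13.
The intermission starts at 12:38 and the opening act starts at 17:13, so the intermission is first.

the intermission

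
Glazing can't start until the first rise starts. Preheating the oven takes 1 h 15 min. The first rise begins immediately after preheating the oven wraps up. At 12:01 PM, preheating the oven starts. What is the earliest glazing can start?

Preheating the oven ends at 12:01 PM + 75 min = 1:16 PM.
So the first rise starts at 1:16 PM.
Glazing is bounded by the first rise, so the earliest it can start is 1:16 PM.

1:16 PM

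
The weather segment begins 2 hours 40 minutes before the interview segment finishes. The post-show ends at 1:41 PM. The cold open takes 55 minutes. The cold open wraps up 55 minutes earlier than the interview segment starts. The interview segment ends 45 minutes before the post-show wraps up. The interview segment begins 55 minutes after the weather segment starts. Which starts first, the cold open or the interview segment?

the cold open

The interview segment ends at 1:41 PM − 45 min = 12:56 PM.
The weather segment starts at 12:56 PM − 160 min = 10:16 AM.
The interview segment starts at 10:16 AM + 55 min = 11:11 AM.
The cold open ends at 11:11 AM − 55 min = 10:16 AM.
The cold open starts at 10:16 AM − 55 min = 9:21 AM.
The cold open starts at 9:21 AM and the interview segment starts at 11:11 AM, so the cold open is first.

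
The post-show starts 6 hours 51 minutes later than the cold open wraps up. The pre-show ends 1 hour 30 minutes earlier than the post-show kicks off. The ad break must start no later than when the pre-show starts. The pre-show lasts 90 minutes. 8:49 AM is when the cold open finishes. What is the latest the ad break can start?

12:40 PM

The post-show starts at 8:49 AM + 411 min = 3:40 PM.
The pre-show ends at 3:40 PM − 90 min = 2:10 PM.
The pre-show starts at 2:10 PM − 90 min = 12:40 PM.
The ad break is bounded by the pre-show, so the latest it can start is 12:40 PM.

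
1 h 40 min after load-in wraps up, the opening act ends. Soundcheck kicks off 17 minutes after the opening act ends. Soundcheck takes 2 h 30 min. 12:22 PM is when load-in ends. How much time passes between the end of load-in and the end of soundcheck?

4 h 27 min

The opening act ends at 12:22 PM + 100 min = 2:02 PM.
Soundcheck starts at 2:02 PM + 17 min = 2:19 PM.
Soundcheck ends at 2:19 PM + 150 min = 4:49 PM.
From 12:22 PM to 4:49 PM is 4 h 27 min.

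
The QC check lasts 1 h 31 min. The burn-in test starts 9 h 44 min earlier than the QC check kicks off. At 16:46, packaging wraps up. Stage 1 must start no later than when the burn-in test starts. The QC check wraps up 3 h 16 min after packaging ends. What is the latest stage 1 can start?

The QC check ends at 16:46 + 196 min = 20:02.
The QC check starts at 20:02 − 91 min = 18:31.
The burn-in test starts at 18:31 − 584 min = 08:47.
Stage 1 is bounded by the burn-in test, so the latest it can start is 08:47.

08:47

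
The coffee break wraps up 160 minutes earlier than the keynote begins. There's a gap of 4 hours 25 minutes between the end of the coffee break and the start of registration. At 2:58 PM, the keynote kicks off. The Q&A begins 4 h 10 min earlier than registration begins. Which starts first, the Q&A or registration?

the Q&A

The coffee break ends at 2:58 PM − 160 min = 12:18 PM.
Registration starts at 12:18 PM + 265 min = 4:43 PM.
The Q&A starts at 4:43 PM − 250 min = 12:33 PM.
The Q&A starts at 12:33 PM and registration starts at 4:43 PM, so the Q&A is first.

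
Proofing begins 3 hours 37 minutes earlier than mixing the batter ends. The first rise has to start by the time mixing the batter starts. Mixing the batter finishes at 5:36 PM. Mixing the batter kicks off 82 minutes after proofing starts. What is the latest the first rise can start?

Proofing starts at 5:36 PM − 217 min = 1:59 PM.
Mixing the batter starts at 1:59 PM + 82 min = 3:21 PM.
The first rise is bounded by mixing the batter, so the latest it can start is 3:21 PM.

3:21 PM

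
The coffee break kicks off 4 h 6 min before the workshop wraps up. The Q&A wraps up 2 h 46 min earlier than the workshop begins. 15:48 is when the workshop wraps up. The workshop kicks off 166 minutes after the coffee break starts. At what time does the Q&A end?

11:42

The coffee break starts at 15:48 − 246 min = 11:42.
The workshop starts at 11:42 + 166 min = 14:28.
The Q&A ends at 14:28 − 166 min = 11:42.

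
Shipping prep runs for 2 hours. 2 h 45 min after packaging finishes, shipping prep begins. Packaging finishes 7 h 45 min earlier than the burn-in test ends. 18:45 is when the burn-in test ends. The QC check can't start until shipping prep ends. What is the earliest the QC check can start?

Packaging ends at 18:45 − 465 min = 11:00.
Shipping prep starts at 11:00 + 165 min = 13:45.
Shipping prep ends at 13:45 + 120 min = 15:45.
The QC check is bounded by shipping prep, so the earliest it can start is 15:45.

15:45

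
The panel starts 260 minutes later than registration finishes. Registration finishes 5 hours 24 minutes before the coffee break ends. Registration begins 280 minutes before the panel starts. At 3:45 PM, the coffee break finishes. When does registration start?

10:01 AM

Registration ends at 3:45 PM − 324 min = 10:21 AM.
The panel starts at 10:21 AM + 260 min = 2:41 PM.
Registration starts at 2:41 PM − 280 min = 10:01 AM.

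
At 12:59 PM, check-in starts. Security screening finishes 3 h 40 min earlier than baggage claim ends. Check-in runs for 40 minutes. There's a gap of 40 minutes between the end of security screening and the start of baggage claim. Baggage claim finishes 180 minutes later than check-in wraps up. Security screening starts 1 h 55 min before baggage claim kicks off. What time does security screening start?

11:44 AM

Check-in ends at 12:59 PM + 40 min = 1:39 PM.
Baggage claim ends at 1:39 PM + 180 min = 4:39 PM.
Security screening ends at 4:39 PM − 220 min = 12:59 PM.
Baggage claim starts at 12:59 PM + 40 min = 1:39 PM.
Security screening starts at 1:39 PM − 115 min = 11:44 AM.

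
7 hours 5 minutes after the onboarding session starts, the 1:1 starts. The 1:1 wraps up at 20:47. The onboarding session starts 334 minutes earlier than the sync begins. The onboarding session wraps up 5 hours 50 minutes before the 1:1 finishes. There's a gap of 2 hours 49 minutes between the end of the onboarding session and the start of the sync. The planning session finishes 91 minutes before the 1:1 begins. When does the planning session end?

17:46

The onboarding session ends at 20:47 − 350 min = 14:57.
The sync starts at 14:57 + 169 min = 17:46.
The onboarding session starts at 17:46 − 334 min = 12:12.
The 1:1 starts at 12:12 + 425 min = 19:17.
The planning session ends at 19:17 − 91 min = 17:46.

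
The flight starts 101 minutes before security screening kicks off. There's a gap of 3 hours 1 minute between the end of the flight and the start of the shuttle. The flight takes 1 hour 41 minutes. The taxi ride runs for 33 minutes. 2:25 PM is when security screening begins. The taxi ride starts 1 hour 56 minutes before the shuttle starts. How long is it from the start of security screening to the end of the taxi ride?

The flight starts at 2:25 PM − 101 min = 12:44 PM.
The flight ends at 12:44 PM + 101 min = 2:25 PM.
The shuttle starts at 2:25 PM + 181 min = 5:26 PM.
The taxi ride starts at 5:26 PM − 116 min = 3:30 PM.
The taxi ride ends at 3:30 PM + 33 min = 4:03 PM.
From 2:25 PM to 4:03 PM is 98 minutes.

98 minutes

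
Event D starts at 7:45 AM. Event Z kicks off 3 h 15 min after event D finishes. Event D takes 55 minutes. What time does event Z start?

11:55 AM

Event D ends at 7:45 AM + 55 min = 8:40 AM.
Event Z starts at 8:40 AM + 195 min = 11:55 AM.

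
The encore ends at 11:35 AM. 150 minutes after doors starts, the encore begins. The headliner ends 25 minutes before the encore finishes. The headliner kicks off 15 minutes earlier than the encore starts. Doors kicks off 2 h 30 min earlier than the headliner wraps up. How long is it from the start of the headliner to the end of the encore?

40 minutes

The headliner ends at 11:35 AM − 25 min = 11:10 AM.
Doors starts at 11:10 AM − 150 min = 8:40 AM.
The encore starts at 8:40 AM + 150 min = 11:10 AM.
The headliner starts at 11:10 AM − 15 min = 10:55 AM.
From 10:55 AM to 11:35 AM is 40 minutes.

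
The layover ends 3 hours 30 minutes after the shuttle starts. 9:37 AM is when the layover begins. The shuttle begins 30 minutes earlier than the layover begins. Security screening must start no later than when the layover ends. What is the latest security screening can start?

12:37 PM

The shuttle starts at 9:37 AM − 30 min = 9:07 AM.
The layover ends at 9:07 AM + 210 min = 12:37 PM.
Security screening is bounded by the layover, so the latest it can start is 12:37 PM.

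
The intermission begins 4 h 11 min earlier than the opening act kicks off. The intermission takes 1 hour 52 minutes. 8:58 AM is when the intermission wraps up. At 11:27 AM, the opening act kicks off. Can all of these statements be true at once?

No

The intermission starts at 11:27 AM − 251 min = 7:16 AM.
The intermission ends at 7:16 AM + 112 min = 9:08 AM.
But the intermission is also said to end at 8:58 AM — a 10-minute conflict.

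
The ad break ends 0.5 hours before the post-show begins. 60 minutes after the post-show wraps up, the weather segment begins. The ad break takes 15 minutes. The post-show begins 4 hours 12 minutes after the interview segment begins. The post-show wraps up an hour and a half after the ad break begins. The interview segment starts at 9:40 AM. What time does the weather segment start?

3:37 PM

The post-show starts at 9:40 AM + 252 min = 1:52 PM.
The ad break ends at 1:52 PM − 30 min = 1:22 PM.
The ad break starts at 1:22 PM − 15 min = 1:07 PM.
The post-show ends at 1:07 PM + 90 min = 2:37 PM.
The weather segment starts at 2:37 PM + 60 min = 3:37 PM.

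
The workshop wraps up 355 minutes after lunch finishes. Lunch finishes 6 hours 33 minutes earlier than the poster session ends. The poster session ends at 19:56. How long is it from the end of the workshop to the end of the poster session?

Lunch ends at 19:56 − 393 min = 13:23.
The workshop ends at 13:23 + 355 min = 19:18.
From 19:18 to 19:56 is 38 minutes.

38 minutes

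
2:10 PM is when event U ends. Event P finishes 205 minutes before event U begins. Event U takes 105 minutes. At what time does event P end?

Event U starts at 2:10 PM − 105 min = 12:25 PM.
Event P ends at 12:25 PM − 205 min = 9:00 AM.

9:00 AM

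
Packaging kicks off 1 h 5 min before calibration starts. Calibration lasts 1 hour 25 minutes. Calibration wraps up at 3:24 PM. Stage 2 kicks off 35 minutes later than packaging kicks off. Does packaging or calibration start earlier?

Calibration starts at 3:24 PM − 85 min = 1:59 PM.
Packaging starts at 1:59 PM − 65 min = 12:54 PM.
Packaging starts at 12:54 PM and calibration starts at 1:59 PM, so packaging is first.

packaging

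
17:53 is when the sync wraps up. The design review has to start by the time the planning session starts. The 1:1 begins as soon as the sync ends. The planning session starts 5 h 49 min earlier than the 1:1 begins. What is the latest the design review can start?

12:04

The 1:1 starts at 17:53.
The planning session starts at 17:53 − 349 min = 12:04.
The design review is bounded by the planning session, so the latest it can start is 12:04.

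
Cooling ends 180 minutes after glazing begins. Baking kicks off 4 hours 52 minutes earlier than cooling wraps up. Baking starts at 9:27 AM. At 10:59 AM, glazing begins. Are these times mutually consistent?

Cooling ends at 10:59 AM + 180 min = 1:59 PM.
Baking starts at 1:59 PM − 292 min = 9:07 AM.
But baking is also said to start at 9:27 AM — a 20-minute conflict.

No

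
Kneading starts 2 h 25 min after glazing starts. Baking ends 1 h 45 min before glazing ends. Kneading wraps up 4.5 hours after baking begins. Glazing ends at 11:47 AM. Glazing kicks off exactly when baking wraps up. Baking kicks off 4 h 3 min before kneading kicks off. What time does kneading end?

Baking ends at 11:47 AM − 105 min = 10:02 AM.
So glazing starts at 10:02 AM.
Kneading starts at 10:02 AM + 145 min = 12:27 PM.
Baking starts at 12:27 PM − 243 min = 8:24 AM.
Kneading ends at 8:24 AM + 270 min = 12:54 PM.

12:54 PM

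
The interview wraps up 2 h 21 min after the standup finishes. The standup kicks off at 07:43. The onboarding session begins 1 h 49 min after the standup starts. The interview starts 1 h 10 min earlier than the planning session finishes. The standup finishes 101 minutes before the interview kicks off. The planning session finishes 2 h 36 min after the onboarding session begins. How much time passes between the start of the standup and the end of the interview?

The onboarding session starts at 07:43 + 109 min = 09:32.
The planning session ends at 09:32 + 156 min = 12:08.
The interview starts at 12:08 − 70 min = 10:58.
The standup ends at 10:58 − 101 min = 09:17.
The interview ends at 09:17 + 141 min = 11:38.
From 07:43 to 11:38 is 3 hours 55 minutes.

3 hours 55 minutes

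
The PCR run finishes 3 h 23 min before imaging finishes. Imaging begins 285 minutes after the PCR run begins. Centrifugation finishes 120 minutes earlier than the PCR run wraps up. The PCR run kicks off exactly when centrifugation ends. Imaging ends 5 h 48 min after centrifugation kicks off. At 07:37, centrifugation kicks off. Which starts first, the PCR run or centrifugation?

centrifugation

Imaging ends at 07:37 + 348 min = 13:25.
The PCR run ends at 13:25 − 203 min = 10:02.
Centrifugation ends at 10:02 − 120 min = 08:02.
So the PCR run starts at 08:02.
The PCR run starts at 08:02 and centrifugation starts at 07:37, so centrifugation is first.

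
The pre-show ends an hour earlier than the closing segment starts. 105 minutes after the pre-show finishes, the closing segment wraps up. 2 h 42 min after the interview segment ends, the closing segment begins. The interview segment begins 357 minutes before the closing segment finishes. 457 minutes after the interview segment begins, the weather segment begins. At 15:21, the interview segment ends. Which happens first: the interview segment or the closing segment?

The closing segment starts at 15:21 + 162 min = 18:03.
The pre-show ends at 18:03 − 60 min = 17:03.
The closing segment ends at 17:03 + 105 min = 18:48.
The interview segment starts at 18:48 − 357 min = 12:51.
The interview segment starts at 12:51 and the closing segment starts at 18:03, so the interview segment is first.

the interview segment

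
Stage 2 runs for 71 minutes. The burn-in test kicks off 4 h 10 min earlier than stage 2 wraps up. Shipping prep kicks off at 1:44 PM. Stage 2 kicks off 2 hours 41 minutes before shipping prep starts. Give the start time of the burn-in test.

Stage 2 starts at 1:44 PM − 161 min = 11:03 AM.
Stage 2 ends at 11:03 AM + 71 min = 12:14 PM.
The burn-in test starts at 12:14 PM − 250 min = 8:04 AM.

8:04 AM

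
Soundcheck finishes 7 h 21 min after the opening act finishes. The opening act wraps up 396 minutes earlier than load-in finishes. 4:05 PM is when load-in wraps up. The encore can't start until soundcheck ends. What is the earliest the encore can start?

4:50 PM

The opening act ends at 4:05 PM − 396 min = 9:29 AM.
Soundcheck ends at 9:29 AM + 441 min = 4:50 PM.
The encore is bounded by soundcheck, so the earliest it can start is 4:50 PM.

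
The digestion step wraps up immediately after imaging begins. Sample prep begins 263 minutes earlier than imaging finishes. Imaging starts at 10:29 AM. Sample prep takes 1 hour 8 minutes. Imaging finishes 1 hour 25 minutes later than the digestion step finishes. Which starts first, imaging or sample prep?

The digestion step ends at 10:29 AM.
Imaging ends at 10:29 AM + 85 min = 11:54 AM.
Sample prep starts at 11:54 AM − 263 min = 7:31 AM.
Imaging starts at 10:29 AM and sample prep starts at 7:31 AM, so sample prep is first.

sample prep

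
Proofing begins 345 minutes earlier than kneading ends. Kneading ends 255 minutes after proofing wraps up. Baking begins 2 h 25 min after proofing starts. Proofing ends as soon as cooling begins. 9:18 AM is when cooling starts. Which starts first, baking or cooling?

cooling

Proofing ends at 9:18 AM.
Kneading ends at 9:18 AM + 255 min = 1:33 PM.
Proofing starts at 1:33 PM − 345 min = 7:48 AM.
Baking starts at 7:48 AM + 145 min = 10:13 AM.
Baking starts at 10:13 AM and cooling starts at 9:18 AM, so cooling is first.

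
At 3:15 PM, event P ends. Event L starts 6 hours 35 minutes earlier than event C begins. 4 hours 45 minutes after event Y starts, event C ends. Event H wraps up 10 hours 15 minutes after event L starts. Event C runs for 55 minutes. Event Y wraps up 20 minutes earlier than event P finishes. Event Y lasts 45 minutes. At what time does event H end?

Event Y ends at 3:15 PM − 20 min = 2:55 PM.
Event Y starts at 2:55 PM − 45 min = 2:10 PM.
Event C ends at 2:10 PM + 285 min = 6:55 PM.
Event C starts at 6:55 PM − 55 min = 6:00 PM.
Event L starts at 6:00 PM − 395 min = 11:25 AM.
Event H ends at 11:25 AM + 615 min = 9:40 PM.

9:40 PM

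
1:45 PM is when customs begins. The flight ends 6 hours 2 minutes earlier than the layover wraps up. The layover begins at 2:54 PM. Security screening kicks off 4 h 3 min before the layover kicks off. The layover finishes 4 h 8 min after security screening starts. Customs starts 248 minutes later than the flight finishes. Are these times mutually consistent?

Security screening starts at 2:54 PM − 243 min = 10:51 AM.
The layover ends at 10:51 AM + 248 min = 2:59 PM.
The flight ends at 2:59 PM − 362 min = 8:57 AM.
Customs starts at 8:57 AM + 248 min = 1:05 PM.
But customs is also said to start at 1:45 PM — a 40-minute conflict.

No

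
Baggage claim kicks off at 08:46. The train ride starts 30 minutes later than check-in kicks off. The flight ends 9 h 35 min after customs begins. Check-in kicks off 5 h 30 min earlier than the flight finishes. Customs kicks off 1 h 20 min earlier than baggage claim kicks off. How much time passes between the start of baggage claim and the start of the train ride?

3 hours 15 minutes

Customs starts at 08:46 − 80 min = 07:26.
The flight ends at 07:26 + 575 min = 17:01.
Check-in starts at 17:01 − 330 min = 11:31.
The train ride starts at 11:31 + 30 min = 12:01.
From 08:46 to 12:01 is 3 hours 15 minutes.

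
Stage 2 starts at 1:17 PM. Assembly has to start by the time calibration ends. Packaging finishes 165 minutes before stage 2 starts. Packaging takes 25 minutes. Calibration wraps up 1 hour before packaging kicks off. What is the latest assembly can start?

Packaging ends at 1:17 PM − 165 min = 10:32 AM.
Packaging starts at 10:32 AM − 25 min = 10:07 AM.
Calibration ends at 10:07 AM − 60 min = 9:07 AM.
Assembly is bounded by calibration, so the latest it can start is 9:07 AM.

9:07 AM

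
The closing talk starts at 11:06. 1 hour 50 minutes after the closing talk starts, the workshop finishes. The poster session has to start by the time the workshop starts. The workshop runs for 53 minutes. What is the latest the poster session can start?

The workshop ends at 11:06 + 110 min = 12:56.
The workshop starts at 12:56 − 53 min = 12:03.
The poster session is bounded by the workshop, so the latest it can start is 12:03.

12:03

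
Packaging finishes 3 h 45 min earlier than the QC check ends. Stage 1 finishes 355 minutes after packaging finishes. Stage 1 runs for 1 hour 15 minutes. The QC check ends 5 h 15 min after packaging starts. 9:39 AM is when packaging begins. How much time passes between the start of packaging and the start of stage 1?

370 minutes

The QC check ends at 9:39 AM + 315 min = 2:54 PM.
Packaging ends at 2:54 PM − 225 min = 11:09 AM.
Stage 1 ends at 11:09 AM + 355 min = 5:04 PM.
Stage 1 starts at 5:04 PM − 75 min = 3:49 PM.
From 9:39 AM to 3:49 PM is 370 minutes.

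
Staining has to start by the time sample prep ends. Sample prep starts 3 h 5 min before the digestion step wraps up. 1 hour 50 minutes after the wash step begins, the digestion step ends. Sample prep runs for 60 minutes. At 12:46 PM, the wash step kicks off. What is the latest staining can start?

The digestion step ends at 12:46 PM + 110 min = 2:36 PM.
Sample prep starts at 2:36 PM − 185 min = 11:31 AM.
Sample prep ends at 11:31 AM + 60 min = 12:31 PM.
Staining is bounded by sample prep, so the latest it can start is 12:31 PM.

12:31 PM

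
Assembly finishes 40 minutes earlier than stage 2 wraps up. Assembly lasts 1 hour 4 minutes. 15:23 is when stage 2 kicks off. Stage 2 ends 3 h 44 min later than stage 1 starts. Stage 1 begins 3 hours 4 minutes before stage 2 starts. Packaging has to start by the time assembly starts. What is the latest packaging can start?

Stage 1 starts at 15:23 − 184 min = 12:19.
Stage 2 ends at 12:19 + 224 min = 16:03.
Assembly ends at 16:03 − 40 min = 15:23.
Assembly starts at 15:23 − 64 min = 14:19.
Packaging is bounded by assembly, so the latest it can start is 14:19.

14:19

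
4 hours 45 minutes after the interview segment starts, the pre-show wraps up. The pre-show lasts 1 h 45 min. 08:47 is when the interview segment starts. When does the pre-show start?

11:47

The pre-show ends at 08:47 + 285 min = 13:32.
The pre-show starts at 13:32 − 105 min = 11:47.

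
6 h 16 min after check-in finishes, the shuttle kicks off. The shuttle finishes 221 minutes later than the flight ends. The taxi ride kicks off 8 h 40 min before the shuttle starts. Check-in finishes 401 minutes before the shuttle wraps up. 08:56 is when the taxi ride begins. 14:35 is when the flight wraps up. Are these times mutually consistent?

The shuttle ends at 14:35 + 221 min = 18:16.
Check-in ends at 18:16 − 401 min = 11:35.
The shuttle starts at 11:35 + 376 min = 17:51.
The taxi ride starts at 17:51 − 520 min = 09:11.
But the taxi ride is also said to start at 08:56 — a 15-minute conflict.

No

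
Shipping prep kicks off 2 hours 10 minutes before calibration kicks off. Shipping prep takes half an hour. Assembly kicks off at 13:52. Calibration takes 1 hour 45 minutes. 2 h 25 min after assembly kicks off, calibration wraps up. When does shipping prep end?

12:52

Calibration ends at 13:52 + 145 min = 16:17.
Calibration starts at 16:17 − 105 min = 14:32.
Shipping prep starts at 14:32 − 130 min = 12:22.
Shipping prep ends at 12:22 + 30 min = 12:52.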